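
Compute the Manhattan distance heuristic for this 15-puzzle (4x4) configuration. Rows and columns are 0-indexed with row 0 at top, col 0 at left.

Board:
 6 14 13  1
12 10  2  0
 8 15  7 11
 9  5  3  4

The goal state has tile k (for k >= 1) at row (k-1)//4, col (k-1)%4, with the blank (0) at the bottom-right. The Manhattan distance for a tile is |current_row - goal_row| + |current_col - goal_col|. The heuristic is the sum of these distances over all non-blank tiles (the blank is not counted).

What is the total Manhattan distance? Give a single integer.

Answer: 38

Derivation:
Tile 6: at (0,0), goal (1,1), distance |0-1|+|0-1| = 2
Tile 14: at (0,1), goal (3,1), distance |0-3|+|1-1| = 3
Tile 13: at (0,2), goal (3,0), distance |0-3|+|2-0| = 5
Tile 1: at (0,3), goal (0,0), distance |0-0|+|3-0| = 3
Tile 12: at (1,0), goal (2,3), distance |1-2|+|0-3| = 4
Tile 10: at (1,1), goal (2,1), distance |1-2|+|1-1| = 1
Tile 2: at (1,2), goal (0,1), distance |1-0|+|2-1| = 2
Tile 8: at (2,0), goal (1,3), distance |2-1|+|0-3| = 4
Tile 15: at (2,1), goal (3,2), distance |2-3|+|1-2| = 2
Tile 7: at (2,2), goal (1,2), distance |2-1|+|2-2| = 1
Tile 11: at (2,3), goal (2,2), distance |2-2|+|3-2| = 1
Tile 9: at (3,0), goal (2,0), distance |3-2|+|0-0| = 1
Tile 5: at (3,1), goal (1,0), distance |3-1|+|1-0| = 3
Tile 3: at (3,2), goal (0,2), distance |3-0|+|2-2| = 3
Tile 4: at (3,3), goal (0,3), distance |3-0|+|3-3| = 3
Sum: 2 + 3 + 5 + 3 + 4 + 1 + 2 + 4 + 2 + 1 + 1 + 1 + 3 + 3 + 3 = 38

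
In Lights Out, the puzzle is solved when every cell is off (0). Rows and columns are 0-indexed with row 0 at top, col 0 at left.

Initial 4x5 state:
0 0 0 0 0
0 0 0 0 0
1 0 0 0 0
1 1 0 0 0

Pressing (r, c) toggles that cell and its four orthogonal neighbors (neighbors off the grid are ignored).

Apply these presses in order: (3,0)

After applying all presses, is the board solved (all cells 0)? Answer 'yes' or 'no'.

After press 1 at (3,0):
0 0 0 0 0
0 0 0 0 0
0 0 0 0 0
0 0 0 0 0

Lights still on: 0

Answer: yes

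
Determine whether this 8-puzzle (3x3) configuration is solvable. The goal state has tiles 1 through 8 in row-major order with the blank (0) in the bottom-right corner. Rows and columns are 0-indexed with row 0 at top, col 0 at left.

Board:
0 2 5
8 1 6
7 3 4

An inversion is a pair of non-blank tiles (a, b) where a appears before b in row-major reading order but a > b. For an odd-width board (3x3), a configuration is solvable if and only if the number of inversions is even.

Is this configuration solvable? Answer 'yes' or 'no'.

Inversions (pairs i<j in row-major order where tile[i] > tile[j] > 0): 13
13 is odd, so the puzzle is not solvable.

Answer: no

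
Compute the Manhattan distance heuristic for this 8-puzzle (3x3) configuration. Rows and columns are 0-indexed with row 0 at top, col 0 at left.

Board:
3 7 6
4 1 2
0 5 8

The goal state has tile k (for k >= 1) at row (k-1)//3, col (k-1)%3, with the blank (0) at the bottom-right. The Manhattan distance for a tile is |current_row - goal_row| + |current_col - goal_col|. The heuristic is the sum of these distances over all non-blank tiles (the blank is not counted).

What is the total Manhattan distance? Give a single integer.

Tile 3: (0,0)->(0,2) = 2
Tile 7: (0,1)->(2,0) = 3
Tile 6: (0,2)->(1,2) = 1
Tile 4: (1,0)->(1,0) = 0
Tile 1: (1,1)->(0,0) = 2
Tile 2: (1,2)->(0,1) = 2
Tile 5: (2,1)->(1,1) = 1
Tile 8: (2,2)->(2,1) = 1
Sum: 2 + 3 + 1 + 0 + 2 + 2 + 1 + 1 = 12

Answer: 12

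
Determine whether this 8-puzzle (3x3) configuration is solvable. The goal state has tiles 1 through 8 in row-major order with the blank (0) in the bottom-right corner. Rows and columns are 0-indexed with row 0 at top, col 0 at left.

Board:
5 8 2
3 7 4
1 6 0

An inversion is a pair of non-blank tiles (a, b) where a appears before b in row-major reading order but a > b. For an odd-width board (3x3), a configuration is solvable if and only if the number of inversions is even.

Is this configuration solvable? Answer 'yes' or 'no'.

Inversions (pairs i<j in row-major order where tile[i] > tile[j] > 0): 16
16 is even, so the puzzle is solvable.

Answer: yes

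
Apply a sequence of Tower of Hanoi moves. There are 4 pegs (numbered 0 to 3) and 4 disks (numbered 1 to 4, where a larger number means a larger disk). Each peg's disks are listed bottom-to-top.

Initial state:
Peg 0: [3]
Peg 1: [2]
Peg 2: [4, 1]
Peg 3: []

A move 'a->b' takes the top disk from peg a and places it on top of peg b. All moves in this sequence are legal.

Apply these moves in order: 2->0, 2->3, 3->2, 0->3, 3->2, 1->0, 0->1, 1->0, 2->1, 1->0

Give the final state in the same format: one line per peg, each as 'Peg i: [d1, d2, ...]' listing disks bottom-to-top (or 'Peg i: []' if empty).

Answer: Peg 0: [3, 2, 1]
Peg 1: []
Peg 2: [4]
Peg 3: []

Derivation:
After move 1 (2->0):
Peg 0: [3, 1]
Peg 1: [2]
Peg 2: [4]
Peg 3: []

After move 2 (2->3):
Peg 0: [3, 1]
Peg 1: [2]
Peg 2: []
Peg 3: [4]

After move 3 (3->2):
Peg 0: [3, 1]
Peg 1: [2]
Peg 2: [4]
Peg 3: []

After move 4 (0->3):
Peg 0: [3]
Peg 1: [2]
Peg 2: [4]
Peg 3: [1]

After move 5 (3->2):
Peg 0: [3]
Peg 1: [2]
Peg 2: [4, 1]
Peg 3: []

After move 6 (1->0):
Peg 0: [3, 2]
Peg 1: []
Peg 2: [4, 1]
Peg 3: []

After move 7 (0->1):
Peg 0: [3]
Peg 1: [2]
Peg 2: [4, 1]
Peg 3: []

After move 8 (1->0):
Peg 0: [3, 2]
Peg 1: []
Peg 2: [4, 1]
Peg 3: []

After move 9 (2->1):
Peg 0: [3, 2]
Peg 1: [1]
Peg 2: [4]
Peg 3: []

After move 10 (1->0):
Peg 0: [3, 2, 1]
Peg 1: []
Peg 2: [4]
Peg 3: []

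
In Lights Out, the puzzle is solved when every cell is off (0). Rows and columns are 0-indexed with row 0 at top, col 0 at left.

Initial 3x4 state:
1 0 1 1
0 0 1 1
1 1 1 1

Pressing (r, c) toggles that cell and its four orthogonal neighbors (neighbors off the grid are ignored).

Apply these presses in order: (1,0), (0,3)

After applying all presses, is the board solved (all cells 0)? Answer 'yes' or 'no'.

After press 1 at (1,0):
0 0 1 1
1 1 1 1
0 1 1 1

After press 2 at (0,3):
0 0 0 0
1 1 1 0
0 1 1 1

Lights still on: 6

Answer: no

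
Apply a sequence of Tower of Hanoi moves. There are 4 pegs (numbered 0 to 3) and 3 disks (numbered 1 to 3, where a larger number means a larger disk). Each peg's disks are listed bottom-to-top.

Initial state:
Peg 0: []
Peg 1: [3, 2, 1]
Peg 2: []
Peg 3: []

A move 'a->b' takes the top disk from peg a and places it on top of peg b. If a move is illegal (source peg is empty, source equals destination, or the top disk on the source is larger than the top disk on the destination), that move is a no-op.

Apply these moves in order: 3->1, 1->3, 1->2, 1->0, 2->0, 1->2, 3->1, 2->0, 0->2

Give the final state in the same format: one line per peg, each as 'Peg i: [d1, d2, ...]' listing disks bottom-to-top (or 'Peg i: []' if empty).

Answer: Peg 0: [3]
Peg 1: [1]
Peg 2: [2]
Peg 3: []

Derivation:
After move 1 (3->1):
Peg 0: []
Peg 1: [3, 2, 1]
Peg 2: []
Peg 3: []

After move 2 (1->3):
Peg 0: []
Peg 1: [3, 2]
Peg 2: []
Peg 3: [1]

After move 3 (1->2):
Peg 0: []
Peg 1: [3]
Peg 2: [2]
Peg 3: [1]

After move 4 (1->0):
Peg 0: [3]
Peg 1: []
Peg 2: [2]
Peg 3: [1]

After move 5 (2->0):
Peg 0: [3, 2]
Peg 1: []
Peg 2: []
Peg 3: [1]

After move 6 (1->2):
Peg 0: [3, 2]
Peg 1: []
Peg 2: []
Peg 3: [1]

After move 7 (3->1):
Peg 0: [3, 2]
Peg 1: [1]
Peg 2: []
Peg 3: []

After move 8 (2->0):
Peg 0: [3, 2]
Peg 1: [1]
Peg 2: []
Peg 3: []

After move 9 (0->2):
Peg 0: [3]
Peg 1: [1]
Peg 2: [2]
Peg 3: []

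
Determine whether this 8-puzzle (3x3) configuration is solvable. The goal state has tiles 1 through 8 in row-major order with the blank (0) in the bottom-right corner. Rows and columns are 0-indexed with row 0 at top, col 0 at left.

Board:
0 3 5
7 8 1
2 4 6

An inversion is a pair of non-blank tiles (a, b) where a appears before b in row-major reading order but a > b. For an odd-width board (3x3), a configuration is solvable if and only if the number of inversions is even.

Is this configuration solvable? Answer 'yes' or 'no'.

Inversions (pairs i<j in row-major order where tile[i] > tile[j] > 0): 13
13 is odd, so the puzzle is not solvable.

Answer: no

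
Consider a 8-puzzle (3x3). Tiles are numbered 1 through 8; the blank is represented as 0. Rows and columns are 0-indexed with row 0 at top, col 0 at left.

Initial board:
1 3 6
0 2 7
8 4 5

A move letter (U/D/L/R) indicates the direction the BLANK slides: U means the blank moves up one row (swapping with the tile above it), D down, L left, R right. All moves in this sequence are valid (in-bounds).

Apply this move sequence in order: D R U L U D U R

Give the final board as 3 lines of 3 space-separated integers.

Answer: 3 0 6
1 8 7
4 2 5

Derivation:
After move 1 (D):
1 3 6
8 2 7
0 4 5

After move 2 (R):
1 3 6
8 2 7
4 0 5

After move 3 (U):
1 3 6
8 0 7
4 2 5

After move 4 (L):
1 3 6
0 8 7
4 2 5

After move 5 (U):
0 3 6
1 8 7
4 2 5

After move 6 (D):
1 3 6
0 8 7
4 2 5

After move 7 (U):
0 3 6
1 8 7
4 2 5

After move 8 (R):
3 0 6
1 8 7
4 2 5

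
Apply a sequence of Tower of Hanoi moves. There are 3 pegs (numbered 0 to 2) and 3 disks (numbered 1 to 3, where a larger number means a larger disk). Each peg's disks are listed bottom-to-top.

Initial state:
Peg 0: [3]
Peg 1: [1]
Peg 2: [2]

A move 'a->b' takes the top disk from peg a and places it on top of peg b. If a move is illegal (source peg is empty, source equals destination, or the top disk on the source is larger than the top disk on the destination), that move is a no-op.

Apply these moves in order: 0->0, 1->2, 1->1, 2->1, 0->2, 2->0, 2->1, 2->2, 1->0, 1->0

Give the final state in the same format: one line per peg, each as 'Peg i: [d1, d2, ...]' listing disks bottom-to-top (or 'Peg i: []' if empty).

Answer: Peg 0: [3, 2, 1]
Peg 1: []
Peg 2: []

Derivation:
After move 1 (0->0):
Peg 0: [3]
Peg 1: [1]
Peg 2: [2]

After move 2 (1->2):
Peg 0: [3]
Peg 1: []
Peg 2: [2, 1]

After move 3 (1->1):
Peg 0: [3]
Peg 1: []
Peg 2: [2, 1]

After move 4 (2->1):
Peg 0: [3]
Peg 1: [1]
Peg 2: [2]

After move 5 (0->2):
Peg 0: [3]
Peg 1: [1]
Peg 2: [2]

After move 6 (2->0):
Peg 0: [3, 2]
Peg 1: [1]
Peg 2: []

After move 7 (2->1):
Peg 0: [3, 2]
Peg 1: [1]
Peg 2: []

After move 8 (2->2):
Peg 0: [3, 2]
Peg 1: [1]
Peg 2: []

After move 9 (1->0):
Peg 0: [3, 2, 1]
Peg 1: []
Peg 2: []

After move 10 (1->0):
Peg 0: [3, 2, 1]
Peg 1: []
Peg 2: []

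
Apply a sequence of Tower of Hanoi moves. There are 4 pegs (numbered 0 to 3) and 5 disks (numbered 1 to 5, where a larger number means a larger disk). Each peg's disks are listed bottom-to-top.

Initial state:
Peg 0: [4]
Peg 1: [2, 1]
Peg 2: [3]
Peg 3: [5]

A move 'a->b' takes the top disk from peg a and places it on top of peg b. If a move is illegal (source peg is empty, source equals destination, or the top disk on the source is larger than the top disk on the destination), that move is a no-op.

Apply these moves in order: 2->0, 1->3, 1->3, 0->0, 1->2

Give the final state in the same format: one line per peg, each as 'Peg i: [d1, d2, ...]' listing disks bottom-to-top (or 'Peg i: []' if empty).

Answer: Peg 0: [4, 3]
Peg 1: []
Peg 2: [2]
Peg 3: [5, 1]

Derivation:
After move 1 (2->0):
Peg 0: [4, 3]
Peg 1: [2, 1]
Peg 2: []
Peg 3: [5]

After move 2 (1->3):
Peg 0: [4, 3]
Peg 1: [2]
Peg 2: []
Peg 3: [5, 1]

After move 3 (1->3):
Peg 0: [4, 3]
Peg 1: [2]
Peg 2: []
Peg 3: [5, 1]

After move 4 (0->0):
Peg 0: [4, 3]
Peg 1: [2]
Peg 2: []
Peg 3: [5, 1]

After move 5 (1->2):
Peg 0: [4, 3]
Peg 1: []
Peg 2: [2]
Peg 3: [5, 1]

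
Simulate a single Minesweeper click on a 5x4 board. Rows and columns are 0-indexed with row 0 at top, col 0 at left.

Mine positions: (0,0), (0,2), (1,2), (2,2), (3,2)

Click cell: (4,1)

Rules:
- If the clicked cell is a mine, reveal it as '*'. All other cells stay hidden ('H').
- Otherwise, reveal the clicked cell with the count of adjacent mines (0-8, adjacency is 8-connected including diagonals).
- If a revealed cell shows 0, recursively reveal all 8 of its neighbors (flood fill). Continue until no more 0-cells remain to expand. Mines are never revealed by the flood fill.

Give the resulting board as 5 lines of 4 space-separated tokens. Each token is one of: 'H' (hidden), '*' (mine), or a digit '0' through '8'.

H H H H
H H H H
H H H H
H H H H
H 1 H H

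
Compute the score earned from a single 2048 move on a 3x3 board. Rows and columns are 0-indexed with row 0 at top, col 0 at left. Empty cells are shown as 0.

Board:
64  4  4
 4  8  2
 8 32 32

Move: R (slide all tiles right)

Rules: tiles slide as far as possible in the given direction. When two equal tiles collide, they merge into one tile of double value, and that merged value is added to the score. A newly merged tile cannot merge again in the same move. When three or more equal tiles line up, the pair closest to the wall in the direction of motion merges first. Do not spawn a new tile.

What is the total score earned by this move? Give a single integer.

Slide right:
row 0: [64, 4, 4] -> [0, 64, 8]  score +8 (running 8)
row 1: [4, 8, 2] -> [4, 8, 2]  score +0 (running 8)
row 2: [8, 32, 32] -> [0, 8, 64]  score +64 (running 72)
Board after move:
 0 64  8
 4  8  2
 0  8 64

Answer: 72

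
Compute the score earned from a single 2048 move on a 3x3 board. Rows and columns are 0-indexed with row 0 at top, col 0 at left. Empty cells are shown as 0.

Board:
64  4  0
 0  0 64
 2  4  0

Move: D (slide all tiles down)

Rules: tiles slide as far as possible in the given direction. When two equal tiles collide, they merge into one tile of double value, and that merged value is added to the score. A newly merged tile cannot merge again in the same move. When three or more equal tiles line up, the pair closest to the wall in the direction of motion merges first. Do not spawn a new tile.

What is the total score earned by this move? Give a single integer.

Slide down:
col 0: [64, 0, 2] -> [0, 64, 2]  score +0 (running 0)
col 1: [4, 0, 4] -> [0, 0, 8]  score +8 (running 8)
col 2: [0, 64, 0] -> [0, 0, 64]  score +0 (running 8)
Board after move:
 0  0  0
64  0  0
 2  8 64

Answer: 8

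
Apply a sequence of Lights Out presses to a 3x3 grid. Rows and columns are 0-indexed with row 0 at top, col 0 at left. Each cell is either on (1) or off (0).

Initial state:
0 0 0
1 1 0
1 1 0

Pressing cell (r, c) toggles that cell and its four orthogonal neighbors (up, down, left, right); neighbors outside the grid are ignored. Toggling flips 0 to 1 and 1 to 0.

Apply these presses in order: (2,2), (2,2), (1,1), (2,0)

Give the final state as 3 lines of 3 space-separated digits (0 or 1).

After press 1 at (2,2):
0 0 0
1 1 1
1 0 1

After press 2 at (2,2):
0 0 0
1 1 0
1 1 0

After press 3 at (1,1):
0 1 0
0 0 1
1 0 0

After press 4 at (2,0):
0 1 0
1 0 1
0 1 0

Answer: 0 1 0
1 0 1
0 1 0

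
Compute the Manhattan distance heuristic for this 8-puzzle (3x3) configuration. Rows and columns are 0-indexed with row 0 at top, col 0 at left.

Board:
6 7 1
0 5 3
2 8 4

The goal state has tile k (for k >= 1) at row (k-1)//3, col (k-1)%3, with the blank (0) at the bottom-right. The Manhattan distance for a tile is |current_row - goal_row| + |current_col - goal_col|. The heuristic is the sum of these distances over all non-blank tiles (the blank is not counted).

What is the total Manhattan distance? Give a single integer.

Tile 6: (0,0)->(1,2) = 3
Tile 7: (0,1)->(2,0) = 3
Tile 1: (0,2)->(0,0) = 2
Tile 5: (1,1)->(1,1) = 0
Tile 3: (1,2)->(0,2) = 1
Tile 2: (2,0)->(0,1) = 3
Tile 8: (2,1)->(2,1) = 0
Tile 4: (2,2)->(1,0) = 3
Sum: 3 + 3 + 2 + 0 + 1 + 3 + 0 + 3 = 15

Answer: 15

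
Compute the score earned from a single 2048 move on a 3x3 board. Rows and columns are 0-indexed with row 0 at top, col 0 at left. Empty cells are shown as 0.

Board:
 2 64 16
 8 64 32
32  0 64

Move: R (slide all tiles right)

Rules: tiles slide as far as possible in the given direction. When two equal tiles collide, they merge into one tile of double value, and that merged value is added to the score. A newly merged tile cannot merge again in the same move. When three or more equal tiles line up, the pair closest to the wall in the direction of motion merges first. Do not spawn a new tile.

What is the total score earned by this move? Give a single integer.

Slide right:
row 0: [2, 64, 16] -> [2, 64, 16]  score +0 (running 0)
row 1: [8, 64, 32] -> [8, 64, 32]  score +0 (running 0)
row 2: [32, 0, 64] -> [0, 32, 64]  score +0 (running 0)
Board after move:
 2 64 16
 8 64 32
 0 32 64

Answer: 0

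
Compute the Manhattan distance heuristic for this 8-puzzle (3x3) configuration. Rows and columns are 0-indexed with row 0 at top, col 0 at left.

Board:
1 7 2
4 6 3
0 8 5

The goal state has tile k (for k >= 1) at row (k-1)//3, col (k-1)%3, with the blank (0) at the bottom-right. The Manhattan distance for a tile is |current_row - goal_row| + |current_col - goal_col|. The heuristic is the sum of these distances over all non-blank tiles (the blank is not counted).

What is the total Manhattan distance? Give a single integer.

Tile 1: (0,0)->(0,0) = 0
Tile 7: (0,1)->(2,0) = 3
Tile 2: (0,2)->(0,1) = 1
Tile 4: (1,0)->(1,0) = 0
Tile 6: (1,1)->(1,2) = 1
Tile 3: (1,2)->(0,2) = 1
Tile 8: (2,1)->(2,1) = 0
Tile 5: (2,2)->(1,1) = 2
Sum: 0 + 3 + 1 + 0 + 1 + 1 + 0 + 2 = 8

Answer: 8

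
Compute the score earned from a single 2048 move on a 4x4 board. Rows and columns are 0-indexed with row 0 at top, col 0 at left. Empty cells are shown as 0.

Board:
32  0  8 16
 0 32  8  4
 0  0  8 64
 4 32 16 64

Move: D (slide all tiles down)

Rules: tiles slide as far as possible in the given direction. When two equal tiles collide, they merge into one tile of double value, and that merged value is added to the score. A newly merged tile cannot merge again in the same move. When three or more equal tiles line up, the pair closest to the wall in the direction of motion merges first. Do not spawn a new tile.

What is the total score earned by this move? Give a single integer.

Slide down:
col 0: [32, 0, 0, 4] -> [0, 0, 32, 4]  score +0 (running 0)
col 1: [0, 32, 0, 32] -> [0, 0, 0, 64]  score +64 (running 64)
col 2: [8, 8, 8, 16] -> [0, 8, 16, 16]  score +16 (running 80)
col 3: [16, 4, 64, 64] -> [0, 16, 4, 128]  score +128 (running 208)
Board after move:
  0   0   0   0
  0   0   8  16
 32   0  16   4
  4  64  16 128

Answer: 208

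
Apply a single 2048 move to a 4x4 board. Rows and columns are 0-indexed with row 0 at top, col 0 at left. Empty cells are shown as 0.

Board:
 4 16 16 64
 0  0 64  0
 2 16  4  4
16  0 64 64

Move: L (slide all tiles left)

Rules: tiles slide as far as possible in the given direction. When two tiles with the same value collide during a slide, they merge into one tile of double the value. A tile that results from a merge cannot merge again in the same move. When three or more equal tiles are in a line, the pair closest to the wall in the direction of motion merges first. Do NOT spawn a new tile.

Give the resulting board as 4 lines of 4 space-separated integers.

Slide left:
row 0: [4, 16, 16, 64] -> [4, 32, 64, 0]
row 1: [0, 0, 64, 0] -> [64, 0, 0, 0]
row 2: [2, 16, 4, 4] -> [2, 16, 8, 0]
row 3: [16, 0, 64, 64] -> [16, 128, 0, 0]

Answer:   4  32  64   0
 64   0   0   0
  2  16   8   0
 16 128   0   0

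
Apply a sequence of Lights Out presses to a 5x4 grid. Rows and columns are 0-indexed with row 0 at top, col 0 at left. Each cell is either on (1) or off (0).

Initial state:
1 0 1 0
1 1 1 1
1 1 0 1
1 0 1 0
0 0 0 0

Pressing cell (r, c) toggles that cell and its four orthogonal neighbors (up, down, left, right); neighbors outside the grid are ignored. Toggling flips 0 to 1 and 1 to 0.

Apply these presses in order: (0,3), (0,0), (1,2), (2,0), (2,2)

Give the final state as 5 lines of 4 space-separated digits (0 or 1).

After press 1 at (0,3):
1 0 0 1
1 1 1 0
1 1 0 1
1 0 1 0
0 0 0 0

After press 2 at (0,0):
0 1 0 1
0 1 1 0
1 1 0 1
1 0 1 0
0 0 0 0

After press 3 at (1,2):
0 1 1 1
0 0 0 1
1 1 1 1
1 0 1 0
0 0 0 0

After press 4 at (2,0):
0 1 1 1
1 0 0 1
0 0 1 1
0 0 1 0
0 0 0 0

After press 5 at (2,2):
0 1 1 1
1 0 1 1
0 1 0 0
0 0 0 0
0 0 0 0

Answer: 0 1 1 1
1 0 1 1
0 1 0 0
0 0 0 0
0 0 0 0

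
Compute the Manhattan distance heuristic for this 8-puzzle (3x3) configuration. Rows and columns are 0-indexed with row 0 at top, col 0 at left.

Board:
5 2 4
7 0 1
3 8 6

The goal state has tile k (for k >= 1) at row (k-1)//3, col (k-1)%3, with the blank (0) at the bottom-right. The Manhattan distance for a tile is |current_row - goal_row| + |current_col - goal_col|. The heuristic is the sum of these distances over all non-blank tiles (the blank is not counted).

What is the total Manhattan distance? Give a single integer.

Answer: 14

Derivation:
Tile 5: at (0,0), goal (1,1), distance |0-1|+|0-1| = 2
Tile 2: at (0,1), goal (0,1), distance |0-0|+|1-1| = 0
Tile 4: at (0,2), goal (1,0), distance |0-1|+|2-0| = 3
Tile 7: at (1,0), goal (2,0), distance |1-2|+|0-0| = 1
Tile 1: at (1,2), goal (0,0), distance |1-0|+|2-0| = 3
Tile 3: at (2,0), goal (0,2), distance |2-0|+|0-2| = 4
Tile 8: at (2,1), goal (2,1), distance |2-2|+|1-1| = 0
Tile 6: at (2,2), goal (1,2), distance |2-1|+|2-2| = 1
Sum: 2 + 0 + 3 + 1 + 3 + 4 + 0 + 1 = 14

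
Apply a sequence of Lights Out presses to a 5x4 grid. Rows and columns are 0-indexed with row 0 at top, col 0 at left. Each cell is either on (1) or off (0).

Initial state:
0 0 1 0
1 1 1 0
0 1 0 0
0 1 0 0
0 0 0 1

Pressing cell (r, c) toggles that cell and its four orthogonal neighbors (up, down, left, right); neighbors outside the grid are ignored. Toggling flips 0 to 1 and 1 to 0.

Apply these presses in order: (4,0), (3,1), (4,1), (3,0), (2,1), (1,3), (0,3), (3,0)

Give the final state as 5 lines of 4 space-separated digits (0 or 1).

Answer: 0 0 0 0
1 0 0 0
1 1 1 1
0 0 1 0
0 1 1 1

Derivation:
After press 1 at (4,0):
0 0 1 0
1 1 1 0
0 1 0 0
1 1 0 0
1 1 0 1

After press 2 at (3,1):
0 0 1 0
1 1 1 0
0 0 0 0
0 0 1 0
1 0 0 1

After press 3 at (4,1):
0 0 1 0
1 1 1 0
0 0 0 0
0 1 1 0
0 1 1 1

After press 4 at (3,0):
0 0 1 0
1 1 1 0
1 0 0 0
1 0 1 0
1 1 1 1

After press 5 at (2,1):
0 0 1 0
1 0 1 0
0 1 1 0
1 1 1 0
1 1 1 1

After press 6 at (1,3):
0 0 1 1
1 0 0 1
0 1 1 1
1 1 1 0
1 1 1 1

After press 7 at (0,3):
0 0 0 0
1 0 0 0
0 1 1 1
1 1 1 0
1 1 1 1

After press 8 at (3,0):
0 0 0 0
1 0 0 0
1 1 1 1
0 0 1 0
0 1 1 1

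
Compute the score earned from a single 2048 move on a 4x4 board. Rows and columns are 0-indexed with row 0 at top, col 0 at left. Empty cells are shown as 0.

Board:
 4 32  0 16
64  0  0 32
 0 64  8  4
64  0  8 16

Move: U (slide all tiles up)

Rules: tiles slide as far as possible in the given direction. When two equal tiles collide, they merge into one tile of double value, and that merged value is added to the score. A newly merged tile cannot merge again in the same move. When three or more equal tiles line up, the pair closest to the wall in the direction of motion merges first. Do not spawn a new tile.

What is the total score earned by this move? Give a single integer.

Answer: 144

Derivation:
Slide up:
col 0: [4, 64, 0, 64] -> [4, 128, 0, 0]  score +128 (running 128)
col 1: [32, 0, 64, 0] -> [32, 64, 0, 0]  score +0 (running 128)
col 2: [0, 0, 8, 8] -> [16, 0, 0, 0]  score +16 (running 144)
col 3: [16, 32, 4, 16] -> [16, 32, 4, 16]  score +0 (running 144)
Board after move:
  4  32  16  16
128  64   0  32
  0   0   0   4
  0   0   0  16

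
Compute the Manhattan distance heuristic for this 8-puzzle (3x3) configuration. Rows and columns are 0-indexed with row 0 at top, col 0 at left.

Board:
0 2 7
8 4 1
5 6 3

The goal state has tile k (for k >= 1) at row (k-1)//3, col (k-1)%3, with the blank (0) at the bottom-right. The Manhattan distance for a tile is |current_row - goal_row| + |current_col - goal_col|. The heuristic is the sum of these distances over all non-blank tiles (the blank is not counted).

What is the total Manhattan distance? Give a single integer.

Answer: 16

Derivation:
Tile 2: (0,1)->(0,1) = 0
Tile 7: (0,2)->(2,0) = 4
Tile 8: (1,0)->(2,1) = 2
Tile 4: (1,1)->(1,0) = 1
Tile 1: (1,2)->(0,0) = 3
Tile 5: (2,0)->(1,1) = 2
Tile 6: (2,1)->(1,2) = 2
Tile 3: (2,2)->(0,2) = 2
Sum: 0 + 4 + 2 + 1 + 3 + 2 + 2 + 2 = 16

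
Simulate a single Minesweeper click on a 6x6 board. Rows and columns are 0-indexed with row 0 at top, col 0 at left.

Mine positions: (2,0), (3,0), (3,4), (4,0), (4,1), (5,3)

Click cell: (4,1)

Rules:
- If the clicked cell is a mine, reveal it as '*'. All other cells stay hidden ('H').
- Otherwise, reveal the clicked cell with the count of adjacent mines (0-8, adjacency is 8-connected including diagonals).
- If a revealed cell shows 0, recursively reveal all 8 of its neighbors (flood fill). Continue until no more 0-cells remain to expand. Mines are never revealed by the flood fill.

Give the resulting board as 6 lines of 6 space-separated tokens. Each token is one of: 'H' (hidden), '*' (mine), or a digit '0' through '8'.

H H H H H H
H H H H H H
H H H H H H
H H H H H H
H * H H H H
H H H H H H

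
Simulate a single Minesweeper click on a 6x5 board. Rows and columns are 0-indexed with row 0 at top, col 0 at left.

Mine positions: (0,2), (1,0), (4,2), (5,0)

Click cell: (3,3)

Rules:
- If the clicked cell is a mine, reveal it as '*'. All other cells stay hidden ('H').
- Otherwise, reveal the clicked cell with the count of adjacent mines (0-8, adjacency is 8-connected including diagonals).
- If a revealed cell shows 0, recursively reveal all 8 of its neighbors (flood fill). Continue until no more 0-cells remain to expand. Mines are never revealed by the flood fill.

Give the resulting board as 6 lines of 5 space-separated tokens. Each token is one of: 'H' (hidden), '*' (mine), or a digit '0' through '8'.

H H H H H
H H H H H
H H H H H
H H H 1 H
H H H H H
H H H H H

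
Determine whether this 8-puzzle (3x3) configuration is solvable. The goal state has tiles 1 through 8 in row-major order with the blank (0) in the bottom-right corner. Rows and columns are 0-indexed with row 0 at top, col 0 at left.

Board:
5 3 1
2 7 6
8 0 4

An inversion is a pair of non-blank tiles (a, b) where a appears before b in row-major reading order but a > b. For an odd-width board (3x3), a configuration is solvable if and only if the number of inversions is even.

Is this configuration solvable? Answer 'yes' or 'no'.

Answer: yes

Derivation:
Inversions (pairs i<j in row-major order where tile[i] > tile[j] > 0): 10
10 is even, so the puzzle is solvable.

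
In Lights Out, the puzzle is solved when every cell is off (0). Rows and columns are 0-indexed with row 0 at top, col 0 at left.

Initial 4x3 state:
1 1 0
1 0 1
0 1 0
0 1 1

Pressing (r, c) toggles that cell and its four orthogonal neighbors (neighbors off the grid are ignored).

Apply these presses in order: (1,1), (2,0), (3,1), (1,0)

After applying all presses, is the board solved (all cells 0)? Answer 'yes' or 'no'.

Answer: yes

Derivation:
After press 1 at (1,1):
1 0 0
0 1 0
0 0 0
0 1 1

After press 2 at (2,0):
1 0 0
1 1 0
1 1 0
1 1 1

After press 3 at (3,1):
1 0 0
1 1 0
1 0 0
0 0 0

After press 4 at (1,0):
0 0 0
0 0 0
0 0 0
0 0 0

Lights still on: 0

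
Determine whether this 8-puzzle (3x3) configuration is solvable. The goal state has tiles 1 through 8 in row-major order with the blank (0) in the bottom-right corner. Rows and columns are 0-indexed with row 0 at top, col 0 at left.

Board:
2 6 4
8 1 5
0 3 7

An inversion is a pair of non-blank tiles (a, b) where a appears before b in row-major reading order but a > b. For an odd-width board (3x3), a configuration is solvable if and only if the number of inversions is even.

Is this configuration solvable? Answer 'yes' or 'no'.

Inversions (pairs i<j in row-major order where tile[i] > tile[j] > 0): 12
12 is even, so the puzzle is solvable.

Answer: yes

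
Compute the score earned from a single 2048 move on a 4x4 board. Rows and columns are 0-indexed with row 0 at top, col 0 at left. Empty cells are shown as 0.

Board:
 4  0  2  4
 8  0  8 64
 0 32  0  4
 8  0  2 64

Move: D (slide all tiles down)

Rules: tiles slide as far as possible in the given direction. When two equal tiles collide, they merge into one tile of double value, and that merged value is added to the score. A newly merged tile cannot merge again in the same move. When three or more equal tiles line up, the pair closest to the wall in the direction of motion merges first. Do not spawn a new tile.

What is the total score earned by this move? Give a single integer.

Slide down:
col 0: [4, 8, 0, 8] -> [0, 0, 4, 16]  score +16 (running 16)
col 1: [0, 0, 32, 0] -> [0, 0, 0, 32]  score +0 (running 16)
col 2: [2, 8, 0, 2] -> [0, 2, 8, 2]  score +0 (running 16)
col 3: [4, 64, 4, 64] -> [4, 64, 4, 64]  score +0 (running 16)
Board after move:
 0  0  0  4
 0  0  2 64
 4  0  8  4
16 32  2 64

Answer: 16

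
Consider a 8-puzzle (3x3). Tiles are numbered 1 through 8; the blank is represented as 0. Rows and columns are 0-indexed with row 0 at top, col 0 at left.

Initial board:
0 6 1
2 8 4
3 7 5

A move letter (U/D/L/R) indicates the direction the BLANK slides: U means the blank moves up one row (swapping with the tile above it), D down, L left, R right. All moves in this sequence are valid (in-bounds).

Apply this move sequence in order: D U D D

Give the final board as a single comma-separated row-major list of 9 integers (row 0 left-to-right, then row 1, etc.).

Answer: 2, 6, 1, 3, 8, 4, 0, 7, 5

Derivation:
After move 1 (D):
2 6 1
0 8 4
3 7 5

After move 2 (U):
0 6 1
2 8 4
3 7 5

After move 3 (D):
2 6 1
0 8 4
3 7 5

After move 4 (D):
2 6 1
3 8 4
0 7 5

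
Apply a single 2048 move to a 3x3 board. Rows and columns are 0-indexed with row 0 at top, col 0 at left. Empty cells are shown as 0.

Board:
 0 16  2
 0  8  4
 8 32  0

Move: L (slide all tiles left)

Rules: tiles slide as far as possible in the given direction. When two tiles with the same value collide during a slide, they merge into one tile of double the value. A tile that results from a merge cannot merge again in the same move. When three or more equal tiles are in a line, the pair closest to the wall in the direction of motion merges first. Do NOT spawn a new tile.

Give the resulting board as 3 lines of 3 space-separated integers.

Slide left:
row 0: [0, 16, 2] -> [16, 2, 0]
row 1: [0, 8, 4] -> [8, 4, 0]
row 2: [8, 32, 0] -> [8, 32, 0]

Answer: 16  2  0
 8  4  0
 8 32  0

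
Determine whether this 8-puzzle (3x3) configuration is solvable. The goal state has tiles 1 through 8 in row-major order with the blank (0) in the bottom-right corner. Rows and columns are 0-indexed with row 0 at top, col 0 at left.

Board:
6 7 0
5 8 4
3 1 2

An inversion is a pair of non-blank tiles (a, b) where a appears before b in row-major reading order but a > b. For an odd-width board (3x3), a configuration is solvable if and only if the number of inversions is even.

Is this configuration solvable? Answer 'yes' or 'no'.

Answer: no

Derivation:
Inversions (pairs i<j in row-major order where tile[i] > tile[j] > 0): 23
23 is odd, so the puzzle is not solvable.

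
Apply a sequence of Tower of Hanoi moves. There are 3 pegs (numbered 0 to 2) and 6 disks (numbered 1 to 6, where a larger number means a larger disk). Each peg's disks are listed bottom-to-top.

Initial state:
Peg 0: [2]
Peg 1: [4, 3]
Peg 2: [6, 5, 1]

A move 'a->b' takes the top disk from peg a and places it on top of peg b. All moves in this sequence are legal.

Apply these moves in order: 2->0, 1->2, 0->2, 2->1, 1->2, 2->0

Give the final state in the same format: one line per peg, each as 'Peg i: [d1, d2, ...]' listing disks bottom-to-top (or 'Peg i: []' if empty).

Answer: Peg 0: [2, 1]
Peg 1: [4]
Peg 2: [6, 5, 3]

Derivation:
After move 1 (2->0):
Peg 0: [2, 1]
Peg 1: [4, 3]
Peg 2: [6, 5]

After move 2 (1->2):
Peg 0: [2, 1]
Peg 1: [4]
Peg 2: [6, 5, 3]

After move 3 (0->2):
Peg 0: [2]
Peg 1: [4]
Peg 2: [6, 5, 3, 1]

After move 4 (2->1):
Peg 0: [2]
Peg 1: [4, 1]
Peg 2: [6, 5, 3]

After move 5 (1->2):
Peg 0: [2]
Peg 1: [4]
Peg 2: [6, 5, 3, 1]

After move 6 (2->0):
Peg 0: [2, 1]
Peg 1: [4]
Peg 2: [6, 5, 3]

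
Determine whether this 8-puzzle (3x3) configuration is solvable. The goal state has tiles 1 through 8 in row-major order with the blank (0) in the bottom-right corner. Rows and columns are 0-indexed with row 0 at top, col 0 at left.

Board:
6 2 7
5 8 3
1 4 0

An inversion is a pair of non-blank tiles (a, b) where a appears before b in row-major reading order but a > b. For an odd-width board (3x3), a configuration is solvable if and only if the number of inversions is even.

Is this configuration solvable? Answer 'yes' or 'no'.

Answer: no

Derivation:
Inversions (pairs i<j in row-major order where tile[i] > tile[j] > 0): 17
17 is odd, so the puzzle is not solvable.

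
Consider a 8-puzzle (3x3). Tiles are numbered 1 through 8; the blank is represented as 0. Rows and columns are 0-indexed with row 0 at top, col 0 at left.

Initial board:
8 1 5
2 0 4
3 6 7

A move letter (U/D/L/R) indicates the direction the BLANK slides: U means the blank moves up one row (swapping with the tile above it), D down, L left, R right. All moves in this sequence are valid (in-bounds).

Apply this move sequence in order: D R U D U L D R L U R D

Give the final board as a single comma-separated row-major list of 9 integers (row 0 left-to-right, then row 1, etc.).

After move 1 (D):
8 1 5
2 6 4
3 0 7

After move 2 (R):
8 1 5
2 6 4
3 7 0

After move 3 (U):
8 1 5
2 6 0
3 7 4

After move 4 (D):
8 1 5
2 6 4
3 7 0

After move 5 (U):
8 1 5
2 6 0
3 7 4

After move 6 (L):
8 1 5
2 0 6
3 7 4

After move 7 (D):
8 1 5
2 7 6
3 0 4

After move 8 (R):
8 1 5
2 7 6
3 4 0

After move 9 (L):
8 1 5
2 7 6
3 0 4

After move 10 (U):
8 1 5
2 0 6
3 7 4

After move 11 (R):
8 1 5
2 6 0
3 7 4

After move 12 (D):
8 1 5
2 6 4
3 7 0

Answer: 8, 1, 5, 2, 6, 4, 3, 7, 0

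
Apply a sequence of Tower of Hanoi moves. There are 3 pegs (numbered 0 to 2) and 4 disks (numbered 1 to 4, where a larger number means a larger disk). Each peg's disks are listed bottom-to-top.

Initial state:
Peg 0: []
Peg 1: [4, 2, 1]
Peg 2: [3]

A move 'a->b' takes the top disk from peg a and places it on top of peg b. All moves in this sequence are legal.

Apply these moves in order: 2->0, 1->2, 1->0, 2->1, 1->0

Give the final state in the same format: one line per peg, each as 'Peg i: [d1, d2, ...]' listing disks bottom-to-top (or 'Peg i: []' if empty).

Answer: Peg 0: [3, 2, 1]
Peg 1: [4]
Peg 2: []

Derivation:
After move 1 (2->0):
Peg 0: [3]
Peg 1: [4, 2, 1]
Peg 2: []

After move 2 (1->2):
Peg 0: [3]
Peg 1: [4, 2]
Peg 2: [1]

After move 3 (1->0):
Peg 0: [3, 2]
Peg 1: [4]
Peg 2: [1]

After move 4 (2->1):
Peg 0: [3, 2]
Peg 1: [4, 1]
Peg 2: []

After move 5 (1->0):
Peg 0: [3, 2, 1]
Peg 1: [4]
Peg 2: []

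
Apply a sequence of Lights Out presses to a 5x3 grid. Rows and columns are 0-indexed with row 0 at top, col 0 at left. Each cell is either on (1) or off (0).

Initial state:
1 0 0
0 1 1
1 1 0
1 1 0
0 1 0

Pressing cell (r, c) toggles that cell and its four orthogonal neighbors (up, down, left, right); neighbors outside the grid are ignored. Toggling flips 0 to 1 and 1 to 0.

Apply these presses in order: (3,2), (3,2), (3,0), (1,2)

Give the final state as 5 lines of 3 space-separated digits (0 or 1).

After press 1 at (3,2):
1 0 0
0 1 1
1 1 1
1 0 1
0 1 1

After press 2 at (3,2):
1 0 0
0 1 1
1 1 0
1 1 0
0 1 0

After press 3 at (3,0):
1 0 0
0 1 1
0 1 0
0 0 0
1 1 0

After press 4 at (1,2):
1 0 1
0 0 0
0 1 1
0 0 0
1 1 0

Answer: 1 0 1
0 0 0
0 1 1
0 0 0
1 1 0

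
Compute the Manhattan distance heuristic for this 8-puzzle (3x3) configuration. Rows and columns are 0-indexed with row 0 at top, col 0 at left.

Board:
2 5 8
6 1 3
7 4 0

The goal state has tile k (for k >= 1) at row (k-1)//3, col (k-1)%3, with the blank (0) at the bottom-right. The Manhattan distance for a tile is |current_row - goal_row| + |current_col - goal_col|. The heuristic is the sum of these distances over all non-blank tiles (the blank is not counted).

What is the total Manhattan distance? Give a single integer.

Answer: 12

Derivation:
Tile 2: at (0,0), goal (0,1), distance |0-0|+|0-1| = 1
Tile 5: at (0,1), goal (1,1), distance |0-1|+|1-1| = 1
Tile 8: at (0,2), goal (2,1), distance |0-2|+|2-1| = 3
Tile 6: at (1,0), goal (1,2), distance |1-1|+|0-2| = 2
Tile 1: at (1,1), goal (0,0), distance |1-0|+|1-0| = 2
Tile 3: at (1,2), goal (0,2), distance |1-0|+|2-2| = 1
Tile 7: at (2,0), goal (2,0), distance |2-2|+|0-0| = 0
Tile 4: at (2,1), goal (1,0), distance |2-1|+|1-0| = 2
Sum: 1 + 1 + 3 + 2 + 2 + 1 + 0 + 2 = 12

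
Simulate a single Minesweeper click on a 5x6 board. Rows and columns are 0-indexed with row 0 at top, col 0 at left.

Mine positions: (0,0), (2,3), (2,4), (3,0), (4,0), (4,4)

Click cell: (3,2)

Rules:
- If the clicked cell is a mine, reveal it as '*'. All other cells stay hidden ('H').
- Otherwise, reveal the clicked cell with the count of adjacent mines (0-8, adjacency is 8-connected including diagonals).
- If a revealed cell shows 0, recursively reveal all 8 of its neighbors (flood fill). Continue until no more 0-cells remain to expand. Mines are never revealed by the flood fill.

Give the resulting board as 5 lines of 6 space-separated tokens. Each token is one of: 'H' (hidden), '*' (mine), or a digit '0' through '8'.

H H H H H H
H H H H H H
H H H H H H
H H 1 H H H
H H H H H H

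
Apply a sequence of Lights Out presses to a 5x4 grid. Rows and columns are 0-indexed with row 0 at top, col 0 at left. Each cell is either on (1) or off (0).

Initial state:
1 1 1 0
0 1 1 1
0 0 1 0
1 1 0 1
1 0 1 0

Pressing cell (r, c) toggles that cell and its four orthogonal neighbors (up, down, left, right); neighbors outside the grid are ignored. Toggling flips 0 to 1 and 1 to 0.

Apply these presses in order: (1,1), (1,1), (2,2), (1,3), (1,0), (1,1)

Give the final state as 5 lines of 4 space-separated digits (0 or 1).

Answer: 0 0 1 1
0 1 0 0
1 0 0 0
1 1 1 1
1 0 1 0

Derivation:
After press 1 at (1,1):
1 0 1 0
1 0 0 1
0 1 1 0
1 1 0 1
1 0 1 0

After press 2 at (1,1):
1 1 1 0
0 1 1 1
0 0 1 0
1 1 0 1
1 0 1 0

After press 3 at (2,2):
1 1 1 0
0 1 0 1
0 1 0 1
1 1 1 1
1 0 1 0

After press 4 at (1,3):
1 1 1 1
0 1 1 0
0 1 0 0
1 1 1 1
1 0 1 0

After press 5 at (1,0):
0 1 1 1
1 0 1 0
1 1 0 0
1 1 1 1
1 0 1 0

After press 6 at (1,1):
0 0 1 1
0 1 0 0
1 0 0 0
1 1 1 1
1 0 1 0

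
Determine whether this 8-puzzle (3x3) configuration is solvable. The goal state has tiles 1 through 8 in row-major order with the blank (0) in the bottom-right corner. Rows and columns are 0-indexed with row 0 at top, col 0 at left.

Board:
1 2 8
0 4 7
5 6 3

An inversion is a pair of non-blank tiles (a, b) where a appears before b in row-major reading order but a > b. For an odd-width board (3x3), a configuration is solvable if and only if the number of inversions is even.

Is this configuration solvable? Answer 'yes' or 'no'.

Answer: no

Derivation:
Inversions (pairs i<j in row-major order where tile[i] > tile[j] > 0): 11
11 is odd, so the puzzle is not solvable.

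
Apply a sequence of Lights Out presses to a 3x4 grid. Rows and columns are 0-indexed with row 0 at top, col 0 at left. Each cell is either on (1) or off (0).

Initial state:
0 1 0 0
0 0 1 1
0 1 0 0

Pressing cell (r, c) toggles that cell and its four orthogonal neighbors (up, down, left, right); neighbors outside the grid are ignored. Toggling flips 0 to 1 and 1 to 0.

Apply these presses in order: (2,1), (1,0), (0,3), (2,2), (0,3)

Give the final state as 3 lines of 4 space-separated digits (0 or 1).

Answer: 1 1 0 0
1 0 0 1
0 1 0 1

Derivation:
After press 1 at (2,1):
0 1 0 0
0 1 1 1
1 0 1 0

After press 2 at (1,0):
1 1 0 0
1 0 1 1
0 0 1 0

After press 3 at (0,3):
1 1 1 1
1 0 1 0
0 0 1 0

After press 4 at (2,2):
1 1 1 1
1 0 0 0
0 1 0 1

After press 5 at (0,3):
1 1 0 0
1 0 0 1
0 1 0 1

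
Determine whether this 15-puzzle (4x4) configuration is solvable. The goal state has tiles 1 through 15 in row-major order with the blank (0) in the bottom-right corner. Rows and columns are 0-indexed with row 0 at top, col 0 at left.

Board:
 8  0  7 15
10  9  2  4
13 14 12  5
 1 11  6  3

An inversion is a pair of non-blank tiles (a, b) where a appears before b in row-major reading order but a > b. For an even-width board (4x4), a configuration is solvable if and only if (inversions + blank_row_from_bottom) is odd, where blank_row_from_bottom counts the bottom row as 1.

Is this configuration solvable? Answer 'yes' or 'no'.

Answer: yes

Derivation:
Inversions: 63
Blank is in row 0 (0-indexed from top), which is row 4 counting from the bottom (bottom = 1).
63 + 4 = 67, which is odd, so the puzzle is solvable.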